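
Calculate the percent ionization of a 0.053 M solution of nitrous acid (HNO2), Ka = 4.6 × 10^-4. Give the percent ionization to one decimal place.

8.9%

HNO2 ⇌ NO2- + H+; let x = [H+] at equilibrium.
Solve x² + 0.00046x − 2.44e-05 = 0 → x = 4.71 × 10^-3 M
Fraction ionized = 4.71 × 10^-3 / 0.053 = 0.0889 → 8.9%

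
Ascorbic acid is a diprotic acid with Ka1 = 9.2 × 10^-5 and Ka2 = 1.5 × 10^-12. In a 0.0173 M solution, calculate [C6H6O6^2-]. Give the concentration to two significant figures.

First ionization gives [H+] ≈ [HC6H6O6-] = 1.22 × 10^-3 M.
Second step: Ka2 = [H+][C6H6O6^2-]/[HC6H6O6-] ≈ [C6H6O6^2-] (since [H+] ≈ [HC6H6O6-]).
So [C6H6O6^2-] ≈ Ka2.

1.5 × 10^-12 M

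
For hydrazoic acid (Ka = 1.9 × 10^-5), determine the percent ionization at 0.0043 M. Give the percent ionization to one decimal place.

HN3 ⇌ N3- + H+; let x = [H+] at equilibrium.
Solve x² + 1.9e-05x − 8.17e-08 = 0 → x = 2.76 × 10^-4 M
% ionization = x/C₀ × 100% = 2.76 × 10^-4/0.0043 × 100% = 6.4%

6.4%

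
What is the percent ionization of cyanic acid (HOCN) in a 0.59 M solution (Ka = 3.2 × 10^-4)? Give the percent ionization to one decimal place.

2.3%

HOCN ⇌ OCN- + H+; let x = [H+] at equilibrium.
x ≈ √(Ka·C₀) = √(3.2 × 10^-4 × 0.59) = 1.37 × 10^-2 M
Fraction ionized = 1.37 × 10^-2 / 0.59 = 0.0232 → 2.3%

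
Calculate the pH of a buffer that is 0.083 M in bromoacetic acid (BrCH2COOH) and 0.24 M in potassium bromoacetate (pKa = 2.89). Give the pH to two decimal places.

pH = 3.35

Henderson–Hasselbalch: pH = pKa + log([BrCH2COO-]/[BrCH2COOH]) = 2.89 + log(0.24/0.083)
pH = 2.89 + (+0.461) = 3.35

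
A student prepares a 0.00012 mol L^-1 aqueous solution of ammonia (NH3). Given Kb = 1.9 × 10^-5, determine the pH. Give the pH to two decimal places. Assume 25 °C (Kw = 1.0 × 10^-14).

NH3 + H2O ⇌ NH4+ + OH-
From the ICE table, Kb = [OH-]²/(0.00012 − [OH-]) = 1.9 × 10^-5.
The 5% rule fails; solving [OH-]² + Kb·[OH-] − Kb·C₀ = 0 exactly:
[OH-] = (−Kb + √(Kb² + 4·Kb·C₀))/2 = 3.92 × 10^-5 M
pOH = −log(3.92 × 10^-5) = 4.41; pH = 14.00 − 4.41 = 9.59

pH = 9.59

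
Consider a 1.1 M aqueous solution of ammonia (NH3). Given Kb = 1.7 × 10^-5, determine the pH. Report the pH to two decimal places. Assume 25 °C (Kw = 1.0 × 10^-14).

NH3 + H2O ⇌ NH4+ + OH-
From the ICE table, Kb = x²/(1.1 − x) = 1.7 × 10^-5.
Since Kb ≪ C₀, x ≈ √(Kb·C₀) = 4.32 × 10^-3 M.
pOH = −log(4.32 × 10^-3) = 2.36; pH = 14.00 − 2.36 = 11.64

pH = 11.64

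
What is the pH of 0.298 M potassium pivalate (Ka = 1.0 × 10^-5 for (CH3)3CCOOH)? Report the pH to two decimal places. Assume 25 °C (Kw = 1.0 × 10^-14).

(CH3)3CCOO- is the conjugate base of the weak acid (CH3)3CCOOH.
Kb = Kw/Ka = 1.0×10^-14 / 1.0 × 10^-5 = 1.00 × 10^-9
From the ICE table, Kb = x²/(0.298 − x) = 1.00 × 10^-9.
Neglecting x in the denominator: x = √(1.00 × 10^-9 × 0.298) = 1.73 × 10^-5 M
Check: 0.0058% ionized — well under 5%, approximation valid.
pOH = 4.76, so pH = 14.00 − pOH = 9.24

pH = 9.24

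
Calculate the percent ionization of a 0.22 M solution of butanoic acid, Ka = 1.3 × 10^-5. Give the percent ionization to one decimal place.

CH3(CH2)2COOH ⇌ CH3(CH2)2COO- + H+; let x = [H+] at equilibrium.
x ≈ √(Ka·C₀) = √(1.3 × 10^-5 × 0.22) = 1.69 × 10^-3 M
% ionization = x/C₀ × 100% = 1.69 × 10^-3/0.22 × 100% = 0.8%

0.8%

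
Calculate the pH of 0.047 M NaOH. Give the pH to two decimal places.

NaOH is a strong base; [OH-] = 0.047 M.
pOH = -log(0.047) = 1.33
pH = 14.00 - 1.33 = 12.67

pH = 12.67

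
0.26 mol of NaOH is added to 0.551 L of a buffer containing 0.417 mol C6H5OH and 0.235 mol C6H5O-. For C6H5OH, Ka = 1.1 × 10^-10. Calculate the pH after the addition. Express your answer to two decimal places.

pH = 10.46

After neutralization: n(C6H5OH) = 0.157 mol, n(C6H5O-) = 0.495 mol.
pKa = −log(1.1 × 10^-10) = 9.959
pH = pKa + log([A⁻]/[HA]) = 9.959 + log(0.495/0.157) = 9.959 +0.499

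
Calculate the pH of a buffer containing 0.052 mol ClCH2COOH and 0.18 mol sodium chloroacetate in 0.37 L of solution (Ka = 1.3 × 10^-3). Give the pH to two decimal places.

pKa = −log(1.3 × 10^-3) = 2.886
pH = pKa + log([A⁻]/[HA]) = 2.886 + log(0.18/0.052)
pH = 2.886 + (+0.539) = 3.43

pH = 3.43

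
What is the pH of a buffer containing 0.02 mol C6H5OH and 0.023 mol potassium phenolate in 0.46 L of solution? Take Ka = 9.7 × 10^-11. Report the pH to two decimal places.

pKa = −log(9.7 × 10^-11) = 10.013
Henderson–Hasselbalch: pH = pKa + log([C6H5O-]/[C6H5OH]) = 10.013 + log(0.023/0.02)
pH = 10.013 + (+0.061) = 10.07

pH = 10.07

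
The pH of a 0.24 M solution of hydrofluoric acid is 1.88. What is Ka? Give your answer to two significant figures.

[H+] = 10^(-1.88) = 1.32 × 10^-2 M
At equilibrium [HA] = 0.24 − 1.32 × 10^-2 = 2.27 × 10^-1 M
Ka = [H+][A-]/[HA] = (1.32 × 10^-2)² / 2.27 × 10^-1 = 7.7 × 10^-4

Ka = 7.7 × 10^-4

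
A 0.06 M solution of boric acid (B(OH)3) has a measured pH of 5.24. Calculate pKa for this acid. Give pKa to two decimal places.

[H+] = 10^(-5.24) = 5.75 × 10^-6 M
At equilibrium [HA] = 0.06 − 5.75 × 10^-6 = 6.00 × 10^-2 M
Ka = [H+][A-]/[HA] = (5.75 × 10^-6)² / 6.00 × 10^-2 = 5.51 × 10^-10
pKa = -log(5.51 × 10^-10) = 9.26

pKa = 9.26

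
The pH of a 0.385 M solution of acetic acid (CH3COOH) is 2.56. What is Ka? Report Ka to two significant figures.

Ka = 2.0 × 10^-5

[H+] = 10^(-2.56) = 2.75 × 10^-3 M
At equilibrium [HA] = 0.385 − 2.75 × 10^-3 = 3.82 × 10^-1 M
Ka = [H+][A-]/[HA] = (2.75 × 10^-3)² / 3.82 × 10^-1 = 2.0 × 10^-5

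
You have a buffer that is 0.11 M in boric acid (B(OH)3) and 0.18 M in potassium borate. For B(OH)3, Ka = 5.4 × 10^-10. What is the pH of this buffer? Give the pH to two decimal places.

pKa = −log(5.4 × 10^-10) = 9.268
Henderson–Hasselbalch: pH = pKa + log([B(OH)4-]/[B(OH)3]) = 9.268 + log(0.18/0.11)
pH = 9.268 + (+0.214) = 9.48

pH = 9.48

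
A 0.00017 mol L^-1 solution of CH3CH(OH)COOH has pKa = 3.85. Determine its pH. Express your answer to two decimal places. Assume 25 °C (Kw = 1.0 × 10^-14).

CH3CH(OH)COOH ⇌ CH3CH(OH)COO- + H+
Ka = 10^(−3.85) = 1.41 × 10^-4
Ka = [H+]²/(0.00017 − [H+]) = 1.41 × 10^-4
The 5% rule fails; solving [H+]² + Ka·[H+] − Ka·C₀ = 0 exactly:
[H+] = (−Ka + √(Ka² + 4·Ka·C₀))/2 = 9.96 × 10^-5 M
pH = −log(9.96 × 10^-5) = 4.00

pH = 4.00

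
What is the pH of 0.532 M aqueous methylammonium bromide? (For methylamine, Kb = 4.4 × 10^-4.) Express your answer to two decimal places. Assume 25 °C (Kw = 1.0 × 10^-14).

pH = 5.46

CH3NH3+ is the conjugate acid of the weak base CH3NH2.
Ka = Kw/Kb = 1.0×10^-14 / 4.4 × 10^-4 = 2.27 × 10^-11
From the ICE table, Ka = [H+]²/(0.532 − [H+]) = 2.27 × 10^-11.
Since Ka ≪ C₀, [H+] ≈ √(Ka·C₀) = 3.48 × 10^-6 M.
Check: 0.00065% ionized — well under 5%, approximation valid.
pH = −log[H+] = −log(3.48 × 10^-6) = 5.46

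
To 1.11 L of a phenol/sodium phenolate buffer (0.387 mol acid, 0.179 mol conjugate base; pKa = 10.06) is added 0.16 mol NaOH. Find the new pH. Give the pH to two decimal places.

pH = 10.23

After neutralization: n(C6H5OH) = 0.227 mol, n(C6H5O-) = 0.339 mol.
pH = pKa + log([A⁻]/[HA]) = 10.06 + log(0.339/0.227) = 10.06 +0.174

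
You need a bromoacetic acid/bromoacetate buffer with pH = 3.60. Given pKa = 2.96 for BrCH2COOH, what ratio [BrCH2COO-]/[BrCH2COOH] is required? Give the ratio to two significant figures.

pH = pKa + log(r) ⇒ log(r) = 3.60 − 2.96 = +0.64
r = [BrCH2COO-]/[BrCH2COOH] = 10^(+0.64) = 4.37

ratio = 4.4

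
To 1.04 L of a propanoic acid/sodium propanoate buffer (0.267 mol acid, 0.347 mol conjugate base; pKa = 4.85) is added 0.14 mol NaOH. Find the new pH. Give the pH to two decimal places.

pH = 5.43

OH- converts CH3CH2COOH to CH3CH2COO-: CH3CH2COOH → 0.127 mol, CH3CH2COO- → 0.487 mol.
pH = pKa + log([A⁻]/[HA]) = 4.85 + log(0.487/0.127) = 4.85 +0.584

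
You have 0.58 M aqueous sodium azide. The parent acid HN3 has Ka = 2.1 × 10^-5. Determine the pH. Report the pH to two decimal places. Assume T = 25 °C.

pH = 9.22

N3- is the conjugate base of the weak acid HN3.
Kb = Kw/Ka = 1.0×10^-14 / 2.1 × 10^-5 = 4.76 × 10^-10
From the ICE table, Kb = [OH-]²/(0.58 − [OH-]) = 4.76 × 10^-10.
Since Kb ≪ C₀, [OH-] ≈ √(Kb·C₀) = 1.66 × 10^-5 M.
Check: 0.0029% ionized — well under 5%, approximation valid.
pOH = 4.78, so pH = 14.00 − pOH = 9.22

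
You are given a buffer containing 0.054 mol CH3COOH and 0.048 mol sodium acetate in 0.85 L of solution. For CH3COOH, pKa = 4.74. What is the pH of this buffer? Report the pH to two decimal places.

pH = pKa + log([A⁻]/[HA]) = 4.74 + log(0.048/0.054)
pH = 4.74 + (-0.051) = 4.69

pH = 4.69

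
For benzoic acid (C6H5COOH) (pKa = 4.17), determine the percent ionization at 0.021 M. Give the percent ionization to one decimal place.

5.5%

C6H5COOH ⇌ C6H5COO- + H+; let x = [H+] at equilibrium.
Ka = 10^(−4.17) = 6.76 × 10^-5
Ka = x²/(C₀ − x); solving the quadratic gives x = 1.16 × 10^-3 M.
Fraction ionized = 1.16 × 10^-3 / 0.021 = 0.0552 → 5.5%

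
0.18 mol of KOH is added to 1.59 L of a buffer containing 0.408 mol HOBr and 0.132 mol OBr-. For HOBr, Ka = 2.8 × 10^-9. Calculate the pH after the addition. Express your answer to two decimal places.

pH = 8.69

OH- converts HOBr to OBr-: HOBr → 0.228 mol, OBr- → 0.312 mol.
pKa = −log(2.8 × 10^-9) = 8.553
pH = pKa + log([A⁻]/[HA]) = 8.553 + log(0.312/0.228) = 8.553 +0.136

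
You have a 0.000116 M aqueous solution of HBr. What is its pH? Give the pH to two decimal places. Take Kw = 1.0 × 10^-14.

pH = 3.94

HBr is a strong acid and dissociates completely, so [H+] = 0.000116 M.
pH = -log(0.000116) = 3.94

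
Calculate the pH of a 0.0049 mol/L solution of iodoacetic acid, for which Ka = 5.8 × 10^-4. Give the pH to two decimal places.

pH = 2.85

ICH2COOH ⇌ ICH2COO- + H+
From the ICE table, Ka = [H+]²/(0.0049 − [H+]) = 5.8 × 10^-4.
[H+] is not negligible relative to C₀; solve [H+]² + 0.00058·[H+] − 2.84e-06 = 0.
[H+] = [−0.00058 + √(0.00058² + 1.14e-05)]/2 = 1.42 × 10^-3 M
pH = −log(1.42 × 10^-3) = 2.85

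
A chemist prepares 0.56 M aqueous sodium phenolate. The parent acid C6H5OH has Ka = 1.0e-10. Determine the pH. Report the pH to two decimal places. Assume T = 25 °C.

pH = 11.87

C6H5O- is the conjugate base of the weak acid C6H5OH.
Kb = Kw/Ka = 1.0×10^-14 / 1.0 × 10^-10 = 1.00 × 10^-4
From the ICE table, Kb = x²/(0.56 − x) = 1.00 × 10^-4.
Assume x ≪ 0.56: x ≈ √(1.00 × 10^-4 × 0.56) = 7.48 × 10^-3 M
pOH = 2.13, so pH = 14.00 − pOH = 11.87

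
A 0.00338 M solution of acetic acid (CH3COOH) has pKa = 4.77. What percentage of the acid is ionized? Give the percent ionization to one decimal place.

6.8%

CH3COOH ⇌ CH3COO- + H+; let x = [H+] at equilibrium.
Ka = 10^(−4.77) = 1.70 × 10^-5
Ka = x²/(C₀ − x); solving the quadratic gives x = 2.31 × 10^-4 M.
% ionization = x/C₀ × 100% = 2.31 × 10^-4/0.00338 × 100% = 6.8%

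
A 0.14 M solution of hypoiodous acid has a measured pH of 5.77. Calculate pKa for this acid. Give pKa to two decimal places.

pKa = 10.69

[H+] = 10^(-5.77) = 1.70 × 10^-6 M
At equilibrium [HA] = 0.14 − 1.70 × 10^-6 = 1.40 × 10^-1 M
Ka = [H+][A-]/[HA] = (1.70 × 10^-6)² / 1.40 × 10^-1 = 2.06 × 10^-11
pKa = -log(2.06 × 10^-11) = 10.69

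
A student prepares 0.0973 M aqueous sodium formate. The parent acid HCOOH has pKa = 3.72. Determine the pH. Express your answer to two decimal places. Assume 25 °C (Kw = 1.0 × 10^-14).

HCOO- is the conjugate base of the weak acid HCOOH.
Ka = 10^(−3.72) = 1.91 × 10^-4
Kb = Kw/Ka = 1.0×10^-14 / 1.91 × 10^-4 = 5.24 × 10^-11
Kb = [OH-]²/(0.0973 − [OH-]) = 5.24 × 10^-11
Neglecting [OH-] in the denominator: [OH-] = √(5.24 × 10^-11 × 0.0973) = 2.26 × 10^-6 M
pOH = −log(2.26 × 10^-6) = 5.65; pH = 14.00 − 5.65 = 8.35

pH = 8.35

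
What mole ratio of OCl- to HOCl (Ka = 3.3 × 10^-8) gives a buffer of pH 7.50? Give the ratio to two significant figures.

ratio = 1.0

pKa = -log(3.3 × 10^-8) = 7.481
pH = pKa + log(r) ⇒ log(r) = 7.50 − 7.481 = +0.019
r = [OCl-]/[HOCl] = 10^(+0.019) = 1.04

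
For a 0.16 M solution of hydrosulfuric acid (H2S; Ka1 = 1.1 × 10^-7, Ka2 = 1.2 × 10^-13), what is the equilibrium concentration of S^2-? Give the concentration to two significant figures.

1.2 × 10^-13 M

First ionization gives [H+] ≈ [HS-] = 1.33 × 10^-4 M.
Second step: Ka2 = [H+][S^2-]/[HS-] ≈ [S^2-] (since [H+] ≈ [HS-]).
So [S^2-] ≈ Ka2.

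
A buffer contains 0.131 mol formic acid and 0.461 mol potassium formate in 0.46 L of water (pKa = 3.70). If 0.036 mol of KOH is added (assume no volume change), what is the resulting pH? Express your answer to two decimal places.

pH = 4.42

OH- converts HCOOH to HCOO-: HCOOH → 0.095 mol, HCOO- → 0.497 mol.
pH = pKa + log(n_HCOO-/n_HCOOH) = 3.70 + log(0.497/0.095) = 3.70 + (+0.719)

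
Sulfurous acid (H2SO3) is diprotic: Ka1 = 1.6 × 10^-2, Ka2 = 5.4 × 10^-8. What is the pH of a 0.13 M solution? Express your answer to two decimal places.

pH = 1.42

Since Ka1 ≫ Ka2, the first ionization dominates [H+].
Ka1 = x²/(0.13 − x) = 1.6 × 10^-2
Solving the quadratic: x = (−Ka1 + √(Ka1² + 4·Ka1·C₀))/2 = 3.83 × 10^-2 M
pH = −log(3.83 × 10^-2) = 1.42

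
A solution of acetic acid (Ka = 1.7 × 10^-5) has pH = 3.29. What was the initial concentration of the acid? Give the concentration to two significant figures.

[H+] = 10^(-3.29) = 5.13 × 10^-4 M = x
Ka = x²/(C₀ − x) ⇒ C₀ = x + x²/Ka
C₀ = 5.13 × 10^-4 + (5.13 × 10^-4)²/(1.7 × 10^-5) = 1.60 × 10^-2 M

C₀ = 1.6 × 10^-2 M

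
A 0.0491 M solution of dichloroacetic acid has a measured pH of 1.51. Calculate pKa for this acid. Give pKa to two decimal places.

pKa = 1.28

[H+] = 10^(-1.51) = 3.09 × 10^-2 M
At equilibrium [HA] = 0.0491 − 3.09 × 10^-2 = 1.82 × 10^-2 M
Ka = [H+][A-]/[HA] = (3.09 × 10^-2)² / 1.82 × 10^-2 = 5.25 × 10^-2
pKa = -log(5.25 × 10^-2) = 1.28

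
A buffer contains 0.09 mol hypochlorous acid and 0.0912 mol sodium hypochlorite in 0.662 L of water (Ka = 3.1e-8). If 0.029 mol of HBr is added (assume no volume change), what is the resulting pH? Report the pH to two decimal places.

Added H+ converts OCl- to HOCl: HOCl → 0.119 mol, OCl- → 0.0622 mol.
pKa = −log(3.1 × 10^-8) = 7.509
pH = pKa + log(n_OCl-/n_HOCl) = 7.509 + log(0.0622/0.119) = 7.509 + (-0.282)

pH = 7.23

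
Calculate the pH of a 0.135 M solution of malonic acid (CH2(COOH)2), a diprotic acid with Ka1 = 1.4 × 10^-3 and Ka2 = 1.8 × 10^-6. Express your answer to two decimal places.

Ka1 ≫ Ka2, so treat the first dissociation as the only significant source of H+.
Ka1 = x²/(0.135 − x) = 1.4 × 10^-3
Solving the quadratic: x = (−Ka1 + √(Ka1² + 4·Ka1·C₀))/2 = 1.31 × 10^-2 M
pH = −log(1.31 × 10^-2) = 1.88

pH = 1.88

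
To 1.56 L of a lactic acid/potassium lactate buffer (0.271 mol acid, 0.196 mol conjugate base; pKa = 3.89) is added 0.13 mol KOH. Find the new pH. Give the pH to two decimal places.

pH = 4.25

OH- converts CH3CH(OH)COOH to CH3CH(OH)COO-: CH3CH(OH)COOH → 0.141 mol, CH3CH(OH)COO- → 0.326 mol.
pH = pKa + log(n_CH3CH(OH)COO-/n_CH3CH(OH)COOH) = 3.89 + log(0.326/0.141) = 3.89 + (+0.364)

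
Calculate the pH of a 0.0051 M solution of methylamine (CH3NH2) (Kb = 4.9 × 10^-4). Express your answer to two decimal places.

pH = 11.13

CH3NH2 + H2O ⇌ CH3NH3+ + OH-
From the ICE table, Kb = [OH-]²/(0.0051 − [OH-]) = 4.9 × 10^-4.
[OH-] is not negligible relative to C₀; solve [OH-]² + 0.00049·[OH-] − 2.5e-06 = 0.
[OH-] = [−0.00049 + √(0.00049² + 1e-05)]/2 = 1.35 × 10^-3 M
pOH = 2.87, so pH = 14.00 − pOH = 11.13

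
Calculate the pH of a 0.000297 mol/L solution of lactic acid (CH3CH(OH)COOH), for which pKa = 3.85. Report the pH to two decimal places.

pH = 3.84

CH3CH(OH)COOH ⇌ CH3CH(OH)COO- + H+
Ka = 10^(−3.85) = 1.41 × 10^-4
From the ICE table, Ka = [H+]²/(0.000297 − [H+]) = 1.41 × 10^-4.
[H+] is not negligible relative to C₀; solve [H+]² + 0.000141·[H+] − 4.19e-08 = 0.
[H+] = (−Ka + √(Ka² + 4·Ka·C₀))/2 = 1.46 × 10^-4 M
pH = −log[H+] = −log(1.46 × 10^-4) = 3.84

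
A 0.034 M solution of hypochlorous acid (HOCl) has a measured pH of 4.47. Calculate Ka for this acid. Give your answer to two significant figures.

[H+] = 10^(-4.47) = 3.39 × 10^-5 M
At equilibrium [HA] = 0.034 − 3.39 × 10^-5 = 3.40 × 10^-2 M
Ka = [H+][A-]/[HA] = (3.39 × 10^-5)² / 3.40 × 10^-2 = 3.4 × 10^-8

Ka = 3.4 × 10^-8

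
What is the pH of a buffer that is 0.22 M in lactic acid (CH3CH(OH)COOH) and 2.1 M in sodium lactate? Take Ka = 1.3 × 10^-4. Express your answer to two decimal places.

pH = 4.87

pKa = −log(1.3 × 10^-4) = 3.886
pH = pKa + log([A⁻]/[HA]) = 3.886 + log(2.1/0.22)
pH = 3.886 + (+0.980) = 4.87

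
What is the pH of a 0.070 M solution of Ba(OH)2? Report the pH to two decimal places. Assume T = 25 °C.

pH = 13.15

Ba(OH)2 is a strong base (each formula unit releases 2 OH-); [OH-] = 0.14 M.
pOH = -log(0.14) = 0.85
pH = 14.00 - 0.85 = 13.15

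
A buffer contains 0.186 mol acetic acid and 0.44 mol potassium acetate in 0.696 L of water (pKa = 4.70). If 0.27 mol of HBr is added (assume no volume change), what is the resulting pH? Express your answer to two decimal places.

pH = 4.27

Added H+ converts CH3COO- to CH3COOH: CH3COOH → 0.456 mol, CH3COO- → 0.17 mol.
pH = pKa + log(n_CH3COO-/n_CH3COOH) = 4.70 + log(0.17/0.456) = 4.70 + (-0.429)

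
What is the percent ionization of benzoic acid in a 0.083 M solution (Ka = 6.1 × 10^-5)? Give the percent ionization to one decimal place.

2.7%

C6H5COOH ⇌ C6H5COO- + H+; let x = [H+] at equilibrium.
x ≈ √(Ka·C₀) = √(6.1 × 10^-5 × 0.083) = 2.25 × 10^-3 M
Fraction ionized = 2.25 × 10^-3 / 0.083 = 0.0271 → 2.7%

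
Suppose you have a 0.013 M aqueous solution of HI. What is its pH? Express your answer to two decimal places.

HI is a strong acid and dissociates completely, so [H+] = 0.013 M.
pH = -log(0.013) = 1.89

pH = 1.89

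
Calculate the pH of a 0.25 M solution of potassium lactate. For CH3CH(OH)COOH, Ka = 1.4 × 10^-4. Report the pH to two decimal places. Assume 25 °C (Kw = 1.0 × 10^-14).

pH = 8.63

CH3CH(OH)COO- is the conjugate base of the weak acid CH3CH(OH)COOH.
Kb = Kw/Ka = 1.0×10^-14 / 1.4 × 10^-4 = 7.14 × 10^-11
Kb = [OH-]²/(0.25 − [OH-]) = 7.14 × 10^-11
Neglecting [OH-] in the denominator: [OH-] = √(7.14 × 10^-11 × 0.25) = 4.22 × 10^-6 M
Check: 0.0017% ionized — well under 5%, approximation valid.
pOH = 5.37, so pH = 14.00 − pOH = 8.63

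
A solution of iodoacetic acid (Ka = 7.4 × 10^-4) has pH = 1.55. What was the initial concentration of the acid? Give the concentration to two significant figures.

[H+] = 10^(-1.55) = 2.82 × 10^-2 M = x
Ka = x²/(C₀ − x) ⇒ C₀ = x + x²/Ka
C₀ = 2.82 × 10^-2 + (2.82 × 10^-2)²/(7.4 × 10^-4) = 1.10 M

C₀ = 1.1 M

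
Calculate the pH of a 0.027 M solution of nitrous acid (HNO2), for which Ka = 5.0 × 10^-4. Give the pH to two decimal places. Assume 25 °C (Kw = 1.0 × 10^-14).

pH = 2.46

HNO2 ⇌ NO2- + H+
From the ICE table, Ka = x²/(0.027 − x) = 5.0 × 10^-4.
x is not negligible relative to C₀; solve x² + 0.0005·x − 1.35e-05 = 0.
x = [−0.0005 + √(0.0005² + 5.4e-05)]/2 = 3.43 × 10^-3 M
pH = −log[H+] = −log(3.43 × 10^-3) = 2.46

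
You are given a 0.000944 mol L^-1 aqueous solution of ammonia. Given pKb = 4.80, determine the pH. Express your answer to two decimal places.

pH = 10.06

NH3 + H2O ⇌ NH4+ + OH-
Kb = 10^(−4.80) = 1.58 × 10^-5
From the ICE table, Kb = x²/(0.000944 − x) = 1.58 × 10^-5.
Here C₀/Kb ≈ 59.7, so the small-x approximation fails. Use the quadratic:
x = [−1.58e-05 + √(1.58e-05² + 5.97e-08)]/2 = 1.14 × 10^-4 M
pOH = 3.94, so pH = 14.00 − pOH = 10.06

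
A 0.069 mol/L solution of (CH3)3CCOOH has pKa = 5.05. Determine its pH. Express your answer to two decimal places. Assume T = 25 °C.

(CH3)3CCOOH ⇌ (CH3)3CCOO- + H+
Ka = 10^(−5.05) = 8.91 × 10^-6
From the ICE table, Ka = x²/(0.069 − x) = 8.91 × 10^-6.
Neglecting x in the denominator: x = √(8.91 × 10^-6 × 0.069) = 7.84 × 10^-4 M
Check: 1.1% ionized — well under 5%, approximation valid.
pH = −log[H+] = −log(7.84 × 10^-4) = 3.11

pH = 3.11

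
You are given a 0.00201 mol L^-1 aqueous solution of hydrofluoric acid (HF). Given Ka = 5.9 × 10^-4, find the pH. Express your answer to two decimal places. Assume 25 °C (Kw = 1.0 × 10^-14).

pH = 3.08

HF ⇌ F- + H+
Ka = [H+]²/(0.00201 − [H+]) = 5.9 × 10^-4
[H+] is not negligible relative to C₀; solve [H+]² + 0.00059·[H+] − 1.19e-06 = 0.
[H+] = [−0.00059 + √(0.00059² + 4.74e-06)]/2 = 8.33 × 10^-4 M
pH = −log[H+] = −log(8.33 × 10^-4) = 3.08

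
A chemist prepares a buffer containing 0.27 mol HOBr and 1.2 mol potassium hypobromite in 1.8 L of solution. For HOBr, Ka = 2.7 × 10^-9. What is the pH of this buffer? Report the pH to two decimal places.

pKa = −log(2.7 × 10^-9) = 8.569
Using pH = pKa + log([base]/[acid]) with [base]/[acid] = 1.2/0.27:
pH = 8.569 + (+0.648) = 9.22

pH = 9.22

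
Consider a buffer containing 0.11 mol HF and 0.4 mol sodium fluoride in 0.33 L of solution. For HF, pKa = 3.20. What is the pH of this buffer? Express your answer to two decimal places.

pH = pKa + log([A⁻]/[HA]) = 3.20 + log(0.4/0.11)
pH = 3.20 + (+0.561) = 3.76

pH = 3.76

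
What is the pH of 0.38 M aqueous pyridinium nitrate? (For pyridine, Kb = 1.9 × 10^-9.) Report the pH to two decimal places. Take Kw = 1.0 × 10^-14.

C5H5NH+ is the conjugate acid of the weak base C5H5N.
Ka = Kw/Kb = 1.0×10^-14 / 1.9 × 10^-9 = 5.26 × 10^-6
Ka = x²/(0.38 − x) = 5.26 × 10^-6
Assume x ≪ 0.38: x ≈ √(5.26 × 10^-6 × 0.38) = 1.41 × 10^-3 M
Check: 0.37% ionized — well under 5%, approximation valid.
pH = −log(1.41 × 10^-3) = 2.85

pH = 2.85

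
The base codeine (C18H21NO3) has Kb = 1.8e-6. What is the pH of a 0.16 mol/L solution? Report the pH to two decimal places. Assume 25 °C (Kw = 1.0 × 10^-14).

C18H21NO3 + H2O ⇌ C18H22NO3+ + OH-
Let x = [OH-] at equilibrium. Kb = x²/(0.16 − x).
Since Kb ≪ C₀, x ≈ √(Kb·C₀) = 5.37 × 10^-4 M.
(x/C₀ = 0.34% < 5%, so the approximation holds.)
pOH = −log(5.37 × 10^-4) = 3.27; pH = 14.00 − 3.27 = 10.73

pH = 10.73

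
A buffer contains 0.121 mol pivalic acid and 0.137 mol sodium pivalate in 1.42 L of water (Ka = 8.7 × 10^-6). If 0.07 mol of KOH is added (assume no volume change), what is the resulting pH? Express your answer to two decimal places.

pH = 5.67

OH- converts (CH3)3CCOOH to (CH3)3CCOO-: (CH3)3CCOOH → 0.051 mol, (CH3)3CCOO- → 0.207 mol.
pKa = −log(8.7 × 10^-6) = 5.060
pH = pKa + log([A⁻]/[HA]) = 5.060 + log(0.207/0.051) = 5.060 +0.608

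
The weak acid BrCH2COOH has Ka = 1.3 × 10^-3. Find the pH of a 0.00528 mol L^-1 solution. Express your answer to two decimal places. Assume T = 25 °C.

pH = 2.69

BrCH2COOH ⇌ BrCH2COO- + H+
Ka = [H+]²/(0.00528 − [H+]) = 1.3 × 10^-3
The 5% rule fails; solving [H+]² + Ka·[H+] − Ka·C₀ = 0 exactly:
[H+] = [−0.0013 + √(0.0013² + 2.75e-05)]/2 = 2.05 × 10^-3 M
pH = −log(2.05 × 10^-3) = 2.69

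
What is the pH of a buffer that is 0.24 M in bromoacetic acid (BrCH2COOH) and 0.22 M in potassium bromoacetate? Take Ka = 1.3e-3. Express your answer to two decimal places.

pH = 2.85

pKa = −log(1.3 × 10^-3) = 2.886
pH = pKa + log([A⁻]/[HA]) = 2.886 + log(0.22/0.24)
pH = 2.886 + (-0.038) = 2.85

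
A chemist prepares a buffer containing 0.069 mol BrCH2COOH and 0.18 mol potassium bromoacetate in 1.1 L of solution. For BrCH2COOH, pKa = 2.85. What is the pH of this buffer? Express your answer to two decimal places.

pH = pKa + log([A⁻]/[HA]) = 2.85 + log(0.18/0.069)
pH = 2.85 + (+0.416) = 3.27

pH = 3.27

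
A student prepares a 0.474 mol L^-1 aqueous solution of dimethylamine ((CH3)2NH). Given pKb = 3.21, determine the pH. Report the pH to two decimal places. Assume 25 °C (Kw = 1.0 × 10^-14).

pH = 12.23

(CH3)2NH + H2O ⇌ (CH3)2NH2+ + OH-
Kb = 10^(−3.21) = 6.17 × 10^-4
From the ICE table, Kb = [OH-]²/(0.474 − [OH-]) = 6.17 × 10^-4.
Neglecting [OH-] in the denominator: [OH-] = √(6.17 × 10^-4 × 0.474) = 1.71 × 10^-2 M
pOH = −log(1.71 × 10^-2) = 1.77; pH = 14.00 − 1.77 = 12.23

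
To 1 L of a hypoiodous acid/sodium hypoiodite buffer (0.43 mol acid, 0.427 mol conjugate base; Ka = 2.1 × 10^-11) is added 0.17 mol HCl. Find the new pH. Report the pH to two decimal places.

Added H+ converts OI- to HOI: HOI → 0.6 mol, OI- → 0.257 mol.
pKa = −log(2.1 × 10^-11) = 10.678
Henderson–Hasselbalch with mole ratio 0.257/0.6: pH = 10.678 + (-0.368)

pH = 10.31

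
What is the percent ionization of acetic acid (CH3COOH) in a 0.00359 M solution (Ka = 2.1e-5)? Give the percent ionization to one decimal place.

CH3COOH ⇌ CH3COO- + H+; let x = [H+] at equilibrium.
Ka = x²/(C₀ − x); solving the quadratic gives x = 2.64 × 10^-4 M.
% ionization = x/C₀ × 100% = 2.64 × 10^-4/0.00359 × 100% = 7.4%

7.4%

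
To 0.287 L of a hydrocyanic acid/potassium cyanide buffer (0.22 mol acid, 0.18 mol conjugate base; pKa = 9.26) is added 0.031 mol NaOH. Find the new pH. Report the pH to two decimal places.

OH- converts HCN to CN-: HCN → 0.189 mol, CN- → 0.211 mol.
pH = pKa + log([A⁻]/[HA]) = 9.26 + log(0.211/0.189) = 9.26 +0.048

pH = 9.31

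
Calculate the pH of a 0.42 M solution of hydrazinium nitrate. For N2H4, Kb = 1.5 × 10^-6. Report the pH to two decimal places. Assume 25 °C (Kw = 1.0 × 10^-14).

pH = 4.28

N2H5+ is the conjugate acid of the weak base N2H4.
Ka = Kw/Kb = 1.0×10^-14 / 1.5 × 10^-6 = 6.67 × 10^-9
Ka = x²/(0.42 − x) = 6.67 × 10^-9
Neglecting x in the denominator: x = √(6.67 × 10^-9 × 0.42) = 5.29 × 10^-5 M
(x/C₀ = 0.013% < 5%, so the approximation holds.)
pH = −log(5.29 × 10^-5) = 4.28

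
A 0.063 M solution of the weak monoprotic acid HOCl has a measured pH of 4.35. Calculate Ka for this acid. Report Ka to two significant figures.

Ka = 3.2 × 10^-8

[H+] = 10^(-4.35) = 4.47 × 10^-5 M
At equilibrium [HA] = 0.063 − 4.47 × 10^-5 = 6.30 × 10^-2 M
Ka = [H+][A-]/[HA] = (4.47 × 10^-5)² / 6.30 × 10^-2 = 3.2 × 10^-8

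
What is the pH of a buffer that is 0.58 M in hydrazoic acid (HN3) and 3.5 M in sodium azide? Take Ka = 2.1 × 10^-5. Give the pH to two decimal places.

pH = 5.46

pKa = −log(2.1 × 10^-5) = 4.678
pH = pKa + log([A⁻]/[HA]) = 4.678 + log(3.5/0.58)
pH = 4.678 + (+0.781) = 5.46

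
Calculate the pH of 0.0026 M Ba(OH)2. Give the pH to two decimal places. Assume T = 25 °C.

Ba(OH)2 is a strong base (each formula unit releases 2 OH-); [OH-] = 0.0052 M.
pOH = -log(0.0052) = 2.28
pH = 14.00 - 2.28 = 11.72

pH = 11.72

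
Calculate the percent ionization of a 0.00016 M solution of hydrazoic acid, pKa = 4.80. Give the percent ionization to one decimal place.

26.9%

HN3 ⇌ N3- + H+; let x = [H+] at equilibrium.
Ka = 10^(−4.80) = 1.58 × 10^-5
Ka = x²/(C₀ − x); solving the quadratic gives x = 4.30 × 10^-5 M.
% ionization = x/C₀ × 100% = 4.30 × 10^-5/0.00016 × 100% = 26.9%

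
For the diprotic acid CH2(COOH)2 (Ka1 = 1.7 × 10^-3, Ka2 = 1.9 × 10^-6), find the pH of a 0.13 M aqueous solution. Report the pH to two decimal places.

pH = 1.85

Since Ka1 ≫ Ka2, the first ionization dominates [H+].
Ka1 = x²/(0.13 − x) = 1.7 × 10^-3
Solving the quadratic: x = (−Ka1 + √(Ka1² + 4·Ka1·C₀))/2 = 1.40 × 10^-2 M
pH = −log(1.40 × 10^-2) = 1.85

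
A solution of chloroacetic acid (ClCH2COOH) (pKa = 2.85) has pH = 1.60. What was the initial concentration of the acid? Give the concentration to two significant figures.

[H+] = 10^(-1.60) = 2.51 × 10^-2 M = x
Ka = 10^(−2.85) = 1.41 × 10^-3
Ka = x²/(C₀ − x) ⇒ C₀ = x + x²/Ka
C₀ = 2.51 × 10^-2 + (2.51 × 10^-2)²/(1.41 × 10^-3) = 4.72 × 10^-1 M

C₀ = 4.7 × 10^-1 M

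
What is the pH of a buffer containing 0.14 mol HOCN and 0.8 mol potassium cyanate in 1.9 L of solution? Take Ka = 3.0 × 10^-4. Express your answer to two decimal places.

pH = 4.28

pKa = −log(3.0 × 10^-4) = 3.523
Henderson–Hasselbalch: pH = pKa + log([OCN-]/[HOCN]) = 3.523 + log(0.8/0.14)
pH = 3.523 + (+0.757) = 4.28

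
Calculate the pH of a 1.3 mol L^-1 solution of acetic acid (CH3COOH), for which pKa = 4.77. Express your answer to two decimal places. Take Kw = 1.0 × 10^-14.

CH3COOH ⇌ CH3COO- + H+
Ka = 10^(−4.77) = 1.70 × 10^-5
From the ICE table, Ka = x²/(1.3 − x) = 1.70 × 10^-5.
Neglecting x in the denominator: x = √(1.70 × 10^-5 × 1.3) = 4.70 × 10^-3 M
Check: 0.36% ionized — well under 5%, approximation valid.
pH = −log[H+] = −log(4.70 × 10^-3) = 2.33

pH = 2.33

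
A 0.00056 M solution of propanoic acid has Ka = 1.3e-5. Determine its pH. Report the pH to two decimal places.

CH3CH2COOH ⇌ CH3CH2COO- + H+
Ka = x²/(0.00056 − x) = 1.3 × 10^-5
x is not negligible relative to C₀; solve x² + 1.3e-05·x − 7.28e-09 = 0.
x = (−Ka + √(Ka² + 4·Ka·C₀))/2 = 7.91 × 10^-5 M
pH = −log(7.91 × 10^-5) = 4.10

pH = 4.10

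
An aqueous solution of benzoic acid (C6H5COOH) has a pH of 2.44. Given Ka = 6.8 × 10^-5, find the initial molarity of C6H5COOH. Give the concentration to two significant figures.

C₀ = 2.0 × 10^-1 M

[H+] = 10^(-2.44) = 3.63 × 10^-3 M = x
Ka = x²/(C₀ − x) ⇒ C₀ = x + x²/Ka
C₀ = 3.63 × 10^-3 + (3.63 × 10^-3)²/(6.8 × 10^-5) = 1.97 × 10^-1 M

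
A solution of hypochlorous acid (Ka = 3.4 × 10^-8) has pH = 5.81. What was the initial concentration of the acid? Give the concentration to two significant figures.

[H+] = 10^(-5.81) = 1.55 × 10^-6 M = x
Ka = x²/(C₀ − x) ⇒ C₀ = x + x²/Ka
C₀ = 1.55 × 10^-6 + (1.55 × 10^-6)²/(3.4 × 10^-8) = 7.22 × 10^-5 M

C₀ = 7.2 × 10^-5 M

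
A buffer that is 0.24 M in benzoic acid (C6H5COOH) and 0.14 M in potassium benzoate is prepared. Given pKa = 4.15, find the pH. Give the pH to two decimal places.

pH = pKa + log([A⁻]/[HA]) = 4.15 + log(0.14/0.24)
pH = 4.15 + (-0.234) = 3.92

pH = 3.92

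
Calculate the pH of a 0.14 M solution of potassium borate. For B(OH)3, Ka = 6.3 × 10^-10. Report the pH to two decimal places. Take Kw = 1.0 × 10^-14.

B(OH)4- is the conjugate base of the weak acid B(OH)3.
Kb = Kw/Ka = 1.0×10^-14 / 6.3 × 10^-10 = 1.59 × 10^-5
Kb = x²/(0.14 − x) = 1.59 × 10^-5
Neglecting x in the denominator: x = √(1.59 × 10^-5 × 0.14) = 1.49 × 10^-3 M
(x/C₀ = 1.1% < 5%, so the approximation holds.)
pOH = 2.83, so pH = 14.00 − pOH = 11.17

pH = 11.17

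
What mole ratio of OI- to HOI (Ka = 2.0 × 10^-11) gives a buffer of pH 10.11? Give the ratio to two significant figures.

ratio = 0.26

pKa = -log(2.0 × 10^-11) = 10.699
pH = pKa + log(r) ⇒ log(r) = 10.11 − 10.699 = -0.589
r = [OI-]/[HOI] = 10^(-0.589) = 0.258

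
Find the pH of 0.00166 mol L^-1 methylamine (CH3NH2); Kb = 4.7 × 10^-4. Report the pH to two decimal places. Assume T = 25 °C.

CH3NH2 + H2O ⇌ CH3NH3+ + OH-
From the ICE table, Kb = x²/(0.00166 − x) = 4.7 × 10^-4.
The 5% rule fails; solving x² + Kb·x − Kb·C₀ = 0 exactly:
x = [−0.00047 + √(0.00047² + 3.12e-06)]/2 = 6.79 × 10^-4 M
pOH = 3.17, so pH = 14.00 − pOH = 10.83

pH = 10.83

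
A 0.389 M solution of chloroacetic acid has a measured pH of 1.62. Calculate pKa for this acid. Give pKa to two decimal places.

pKa = 2.80

[H+] = 10^(-1.62) = 2.40 × 10^-2 M
At equilibrium [HA] = 0.389 − 2.40 × 10^-2 = 3.65 × 10^-1 M
Ka = [H+][A-]/[HA] = (2.40 × 10^-2)² / 3.65 × 10^-1 = 1.58 × 10^-3
pKa = -log(1.58 × 10^-3) = 2.80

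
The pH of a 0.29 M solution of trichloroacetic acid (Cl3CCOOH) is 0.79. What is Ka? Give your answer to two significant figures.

Ka = 2.1 × 10^-1

[H+] = 10^(-0.79) = 1.62 × 10^-1 M
At equilibrium [HA] = 0.29 − 1.62 × 10^-1 = 1.28 × 10^-1 M
Ka = [H+][A-]/[HA] = (1.62 × 10^-1)² / 1.28 × 10^-1 = 2.1 × 10^-1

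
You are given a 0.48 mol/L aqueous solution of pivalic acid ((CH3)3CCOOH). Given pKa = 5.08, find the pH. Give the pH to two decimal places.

(CH3)3CCOOH ⇌ (CH3)3CCOO- + H+
Ka = 10^(−5.08) = 8.32 × 10^-6
From the ICE table, Ka = x²/(0.48 − x) = 8.32 × 10^-6.
Assume x ≪ 0.48: x ≈ √(8.32 × 10^-6 × 0.48) = 2.00 × 10^-3 M
pH = −log(2.00 × 10^-3) = 2.70

pH = 2.70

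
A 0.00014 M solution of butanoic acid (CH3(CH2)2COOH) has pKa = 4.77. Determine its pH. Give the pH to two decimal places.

CH3(CH2)2COOH ⇌ CH3(CH2)2COO- + H+
Ka = 10^(−4.77) = 1.70 × 10^-5
Ka = [H+]²/(0.00014 − [H+]) = 1.70 × 10^-5
Here C₀/Ka ≈ 8.24, so the small-[H+] approximation fails. Use the quadratic:
[H+] = (−Ka + √(Ka² + 4·Ka·C₀))/2 = 4.10 × 10^-5 M
pH = −log[H+] = −log(4.10 × 10^-5) = 4.39

pH = 4.39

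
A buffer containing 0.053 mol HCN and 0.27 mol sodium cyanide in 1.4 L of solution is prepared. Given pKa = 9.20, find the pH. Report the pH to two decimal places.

pH = 9.91

pH = pKa + log([A⁻]/[HA]) = 9.20 + log(0.27/0.053)
pH = 9.20 + (+0.707) = 9.91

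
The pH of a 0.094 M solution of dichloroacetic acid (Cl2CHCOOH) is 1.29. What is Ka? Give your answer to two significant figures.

Ka = 6.2 × 10^-2

[H+] = 10^(-1.29) = 5.13 × 10^-2 M
At equilibrium [HA] = 0.094 − 5.13 × 10^-2 = 4.27 × 10^-2 M
Ka = [H+][A-]/[HA] = (5.13 × 10^-2)² / 4.27 × 10^-2 = 6.2 × 10^-2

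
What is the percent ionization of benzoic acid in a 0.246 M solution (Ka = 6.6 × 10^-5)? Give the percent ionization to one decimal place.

C6H5COOH ⇌ C6H5COO- + H+; let x = [H+] at equilibrium.
x ≈ √(Ka·C₀) = √(6.6 × 10^-5 × 0.246) = 4.03 × 10^-3 M
Fraction ionized = 4.03 × 10^-3 / 0.246 = 0.0164 → 1.6%

1.6%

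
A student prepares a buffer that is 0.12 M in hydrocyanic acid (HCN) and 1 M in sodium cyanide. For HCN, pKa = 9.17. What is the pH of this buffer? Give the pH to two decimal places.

pH = pKa + log([A⁻]/[HA]) = 9.17 + log(1/0.12)
pH = 9.17 + (+0.921) = 10.09

pH = 10.09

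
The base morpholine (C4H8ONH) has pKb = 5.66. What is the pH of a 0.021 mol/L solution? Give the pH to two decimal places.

C4H8ONH + H2O ⇌ C4H8ONH2+ + OH-
Kb = 10^(−5.66) = 2.19 × 10^-6
Kb = [OH-]²/(0.021 − [OH-]) = 2.19 × 10^-6
Since Kb ≪ C₀, [OH-] ≈ √(Kb·C₀) = 2.14 × 10^-4 M.
pOH = −log(2.14 × 10^-4) = 3.67; pH = 14.00 − 3.67 = 10.33

pH = 10.33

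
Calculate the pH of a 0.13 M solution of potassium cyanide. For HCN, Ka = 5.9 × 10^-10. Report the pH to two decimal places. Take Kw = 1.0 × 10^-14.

pH = 11.17

CN- is the conjugate base of the weak acid HCN.
Kb = Kw/Ka = 1.0×10^-14 / 5.9 × 10^-10 = 1.69 × 10^-5
Kb = [OH-]²/(0.13 − [OH-]) = 1.69 × 10^-5
Assume [OH-] ≪ 0.13: [OH-] ≈ √(1.69 × 10^-5 × 0.13) = 1.48 × 10^-3 M
([OH-]/C₀ = 1.1% < 5%, so the approximation holds.)
pOH = −log(1.48 × 10^-3) = 2.83; pH = 14.00 − 2.83 = 11.17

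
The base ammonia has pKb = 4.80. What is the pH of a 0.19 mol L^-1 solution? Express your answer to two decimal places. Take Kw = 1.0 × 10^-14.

NH3 + H2O ⇌ NH4+ + OH-
Kb = 10^(−4.80) = 1.58 × 10^-5
Kb = [OH-]²/(0.19 − [OH-]) = 1.58 × 10^-5
Since Kb ≪ C₀, [OH-] ≈ √(Kb·C₀) = 1.73 × 10^-3 M.
pOH = −log(1.73 × 10^-3) = 2.76; pH = 14.00 − 2.76 = 11.24

pH = 11.24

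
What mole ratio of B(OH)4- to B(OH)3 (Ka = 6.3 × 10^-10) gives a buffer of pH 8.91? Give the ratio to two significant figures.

pKa = -log(6.3 × 10^-10) = 9.201
pH = pKa + log(r) ⇒ log(r) = 8.91 − 9.201 = -0.291
r = [B(OH)4-]/[B(OH)3] = 10^(-0.291) = 0.512

ratio = 0.51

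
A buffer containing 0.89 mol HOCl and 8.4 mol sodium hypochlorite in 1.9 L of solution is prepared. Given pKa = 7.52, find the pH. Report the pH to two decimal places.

pH = 8.49

Using pH = pKa + log([base]/[acid]) with [base]/[acid] = 8.4/0.89:
pH = 7.52 + (+0.975) = 8.49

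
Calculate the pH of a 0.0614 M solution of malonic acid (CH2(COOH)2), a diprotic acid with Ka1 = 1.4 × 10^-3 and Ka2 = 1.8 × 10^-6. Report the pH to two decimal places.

Since Ka1 ≫ Ka2, the first ionization dominates [H+].
Ka1 = x²/(0.0614 − x) = 1.4 × 10^-3
Solving the quadratic: x = (−Ka1 + √(Ka1² + 4·Ka1·C₀))/2 = 8.60 × 10^-3 M
pH = −log(8.60 × 10^-3) = 2.07

pH = 2.07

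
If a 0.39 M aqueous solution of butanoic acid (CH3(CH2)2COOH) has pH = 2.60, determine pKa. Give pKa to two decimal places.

pKa = 4.79

[H+] = 10^(-2.60) = 2.51 × 10^-3 M
At equilibrium [HA] = 0.39 − 2.51 × 10^-3 = 3.87 × 10^-1 M
Ka = [H+][A-]/[HA] = (2.51 × 10^-3)² / 3.87 × 10^-1 = 1.63 × 10^-5
pKa = -log(1.63 × 10^-5) = 4.79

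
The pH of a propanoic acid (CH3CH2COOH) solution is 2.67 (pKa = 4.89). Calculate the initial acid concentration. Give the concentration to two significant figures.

C₀ = 3.6 × 10^-1 M

[H+] = 10^(-2.67) = 2.14 × 10^-3 M = x
Ka = 10^(−4.89) = 1.29 × 10^-5
Ka = x²/(C₀ − x) ⇒ C₀ = x + x²/Ka
C₀ = 2.14 × 10^-3 + (2.14 × 10^-3)²/(1.29 × 10^-5) = 3.57 × 10^-1 M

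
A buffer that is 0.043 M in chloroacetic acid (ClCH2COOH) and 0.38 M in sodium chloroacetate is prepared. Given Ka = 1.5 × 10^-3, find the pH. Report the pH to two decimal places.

pH = 3.77

pKa = −log(1.5 × 10^-3) = 2.824
pH = pKa + log([A⁻]/[HA]) = 2.824 + log(0.38/0.043)
pH = 2.824 + (+0.946) = 3.77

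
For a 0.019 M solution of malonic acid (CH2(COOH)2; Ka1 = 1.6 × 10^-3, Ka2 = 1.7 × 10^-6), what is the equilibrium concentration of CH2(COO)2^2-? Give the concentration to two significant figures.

First ionization gives [H+] ≈ [CH2(COOH)COO-] = 4.77 × 10^-3 M.
Second step: Ka2 = [H+][CH2(COO)2^2-]/[CH2(COOH)COO-] ≈ [CH2(COO)2^2-] (since [H+] ≈ [CH2(COOH)COO-]).
So [CH2(COO)2^2-] ≈ Ka2.

1.7 × 10^-6 M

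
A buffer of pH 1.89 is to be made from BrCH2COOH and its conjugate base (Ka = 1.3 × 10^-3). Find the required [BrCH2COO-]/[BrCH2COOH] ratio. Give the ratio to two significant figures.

pKa = -log(1.3 × 10^-3) = 2.886
pH = pKa + log(r) ⇒ log(r) = 1.89 − 2.886 = -0.996
r = [BrCH2COO-]/[BrCH2COOH] = 10^(-0.996) = 0.101

ratio = 0.10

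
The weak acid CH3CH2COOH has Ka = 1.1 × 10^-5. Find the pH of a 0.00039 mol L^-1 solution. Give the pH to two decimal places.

CH3CH2COOH ⇌ CH3CH2COO- + H+
Ka = [H+]²/(0.00039 − [H+]) = 1.1 × 10^-5
[H+] is not negligible relative to C₀; solve [H+]² + 1.1e-05·[H+] − 4.29e-09 = 0.
[H+] = (−Ka + √(Ka² + 4·Ka·C₀))/2 = 6.02 × 10^-5 M
pH = −log[H+] = −log(6.02 × 10^-5) = 4.22

pH = 4.22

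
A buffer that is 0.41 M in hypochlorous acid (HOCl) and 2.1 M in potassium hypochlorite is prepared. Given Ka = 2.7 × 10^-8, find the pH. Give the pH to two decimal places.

pKa = −log(2.7 × 10^-8) = 7.569
Henderson–Hasselbalch: pH = pKa + log([OCl-]/[HOCl]) = 7.569 + log(2.1/0.41)
pH = 7.569 + (+0.709) = 8.28

pH = 8.28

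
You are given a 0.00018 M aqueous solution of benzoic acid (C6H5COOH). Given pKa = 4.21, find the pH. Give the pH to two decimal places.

C6H5COOH ⇌ C6H5COO- + H+
Ka = 10^(−4.21) = 6.17 × 10^-5
From the ICE table, Ka = [H+]²/(0.00018 − [H+]) = 6.17 × 10^-5.
Here C₀/Ka ≈ 2.92, so the small-[H+] approximation fails. Use the quadratic:
[H+] = (−Ka + √(Ka² + 4·Ka·C₀))/2 = 7.90 × 10^-5 M
pH = −log[H+] = −log(7.90 × 10^-5) = 4.10

pH = 4.10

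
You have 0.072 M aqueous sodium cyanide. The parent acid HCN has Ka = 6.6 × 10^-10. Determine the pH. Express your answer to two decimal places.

pH = 11.02

CN- is the conjugate base of the weak acid HCN.
Kb = Kw/Ka = 1.0×10^-14 / 6.6 × 10^-10 = 1.52 × 10^-5
From the ICE table, Kb = x²/(0.072 − x) = 1.52 × 10^-5.
Assume x ≪ 0.072: x ≈ √(1.52 × 10^-5 × 0.072) = 1.05 × 10^-3 M
(x/C₀ = 1.5% < 5%, so the approximation holds.)
pOH = 2.98, so pH = 14.00 − pOH = 11.02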